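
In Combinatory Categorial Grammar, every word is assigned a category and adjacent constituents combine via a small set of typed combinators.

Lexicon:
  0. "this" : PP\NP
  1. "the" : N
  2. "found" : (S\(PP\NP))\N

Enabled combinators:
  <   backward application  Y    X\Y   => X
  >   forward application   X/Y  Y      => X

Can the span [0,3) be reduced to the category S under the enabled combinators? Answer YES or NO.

[0,3] S   <
  [0,1] "this" : PP\NP
  [1,3] S\(PP\NP)   <
    [1,2] "the" : N
    [2,3] "found" : (S\(PP\NP))\N

YES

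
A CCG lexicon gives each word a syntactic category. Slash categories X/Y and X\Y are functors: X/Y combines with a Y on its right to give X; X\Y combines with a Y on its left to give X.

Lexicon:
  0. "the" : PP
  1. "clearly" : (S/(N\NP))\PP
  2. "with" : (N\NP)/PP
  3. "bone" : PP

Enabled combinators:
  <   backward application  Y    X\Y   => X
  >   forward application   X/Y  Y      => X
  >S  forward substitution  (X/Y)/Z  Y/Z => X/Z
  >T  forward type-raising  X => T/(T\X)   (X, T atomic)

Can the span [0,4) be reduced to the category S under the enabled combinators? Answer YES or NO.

YES

[0,4] S   >
  [0,2] S/(N\NP)   <
    [0,1] "the" : PP
    [1,2] "clearly" : (S/(N\NP))\PP
  [2,4] N\NP   >
    [2,3] "with" : (N\NP)/PP
    [3,4] "bone" : PP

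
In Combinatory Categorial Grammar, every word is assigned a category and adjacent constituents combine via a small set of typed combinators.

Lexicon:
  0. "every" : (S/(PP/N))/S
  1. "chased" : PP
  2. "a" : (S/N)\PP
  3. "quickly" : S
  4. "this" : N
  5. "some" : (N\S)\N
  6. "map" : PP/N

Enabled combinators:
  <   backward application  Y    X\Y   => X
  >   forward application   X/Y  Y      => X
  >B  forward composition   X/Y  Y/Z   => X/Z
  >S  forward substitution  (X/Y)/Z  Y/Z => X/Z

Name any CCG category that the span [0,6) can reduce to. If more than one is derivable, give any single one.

[0,7] S   >
  [0,6] S/(PP/N)   >
    [0,1] "every" : (S/(PP/N))/S
    [1,6] S   >
      [1,3] S/N   <
        [1,2] "chased" : PP
        [2,3] "a" : (S/N)\PP
      [3,6] N   <
        [3,4] "quickly" : S
        [4,6] N\S   <
          [4,5] "this" : N
          [5,6] "some" : (N\S)\N
  [6,7] "map" : PP/N

S/(PP/N)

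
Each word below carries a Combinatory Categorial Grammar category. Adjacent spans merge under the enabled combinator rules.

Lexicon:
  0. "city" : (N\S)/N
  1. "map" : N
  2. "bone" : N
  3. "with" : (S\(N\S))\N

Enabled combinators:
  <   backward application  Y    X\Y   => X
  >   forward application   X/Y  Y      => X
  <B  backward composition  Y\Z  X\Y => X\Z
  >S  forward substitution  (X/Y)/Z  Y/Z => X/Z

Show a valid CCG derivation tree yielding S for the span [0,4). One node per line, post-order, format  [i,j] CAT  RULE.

[0,4] S   <
  [0,2] N\S   >
    [0,1] "city" : (N\S)/N
    [1,2] "map" : N
  [2,4] S\(N\S)   <
    [2,3] "bone" : N
    [3,4] "with" : (S\(N\S))\N

[0,1] (N\S)/N  lex  "city"
[1,2] N  lex  "map"
[0,2] N\S  >  k=1
[2,3] N  lex  "bone"
[3,4] (S\(N\S))\N  lex  "with"
[2,4] S\(N\S)  <  k=3
[0,4] S  <  k=2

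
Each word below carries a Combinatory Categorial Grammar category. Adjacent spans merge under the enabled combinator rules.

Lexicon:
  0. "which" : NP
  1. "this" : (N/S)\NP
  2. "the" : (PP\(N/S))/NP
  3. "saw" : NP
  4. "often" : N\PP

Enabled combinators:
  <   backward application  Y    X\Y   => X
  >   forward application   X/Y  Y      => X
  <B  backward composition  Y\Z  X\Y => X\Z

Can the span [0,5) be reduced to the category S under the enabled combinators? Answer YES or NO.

NP (N/S)\NP (PP\(N/S))/NP NP N\PP
CKY chart[0,5] = {N}; S ∉ chart

NO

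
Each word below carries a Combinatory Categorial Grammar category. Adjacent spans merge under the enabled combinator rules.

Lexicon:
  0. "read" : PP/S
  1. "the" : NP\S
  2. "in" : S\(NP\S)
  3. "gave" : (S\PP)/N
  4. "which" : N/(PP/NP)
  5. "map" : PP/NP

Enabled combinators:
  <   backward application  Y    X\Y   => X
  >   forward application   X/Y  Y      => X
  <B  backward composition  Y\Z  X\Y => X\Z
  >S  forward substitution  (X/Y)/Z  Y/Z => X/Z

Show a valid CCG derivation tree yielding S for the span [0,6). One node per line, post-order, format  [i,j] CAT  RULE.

[0,6] S   <
  [0,3] PP   >
    [0,1] "read" : PP/S
    [1,3] S   <
      [1,2] "the" : NP\S
      [2,3] "in" : S\(NP\S)
  [3,6] S\PP   >
    [3,4] "gave" : (S\PP)/N
    [4,6] N   >
      [4,5] "which" : N/(PP/NP)
      [5,6] "map" : PP/NP

[0,1] PP/S  lex  "read"
[1,2] NP\S  lex  "the"
[2,3] S\(NP\S)  lex  "in"
[1,3] S  <  k=2
[0,3] PP  >  k=1
[3,4] (S\PP)/N  lex  "gave"
[4,5] N/(PP/NP)  lex  "which"
[5,6] PP/NP  lex  "map"
[4,6] N  >  k=5
[3,6] S\PP  >  k=4
[0,6] S  <  k=3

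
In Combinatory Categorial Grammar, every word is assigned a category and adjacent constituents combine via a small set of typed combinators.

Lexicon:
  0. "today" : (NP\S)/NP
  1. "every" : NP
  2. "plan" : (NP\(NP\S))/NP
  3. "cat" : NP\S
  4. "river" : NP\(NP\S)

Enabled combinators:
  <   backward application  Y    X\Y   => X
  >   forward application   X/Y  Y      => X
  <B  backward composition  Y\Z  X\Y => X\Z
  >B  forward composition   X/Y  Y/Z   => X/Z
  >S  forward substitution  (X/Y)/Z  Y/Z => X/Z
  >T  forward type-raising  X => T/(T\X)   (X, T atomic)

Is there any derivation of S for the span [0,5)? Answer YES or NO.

(NP\S)/NP NP (NP\(NP\S))/NP NP\S NP\(NP\S)
CKY chart[0,5] = {N/(N\NP), NP, NP/(NP\NP), PP/(PP\NP), S/(S\NP)}; S ∉ chart

NO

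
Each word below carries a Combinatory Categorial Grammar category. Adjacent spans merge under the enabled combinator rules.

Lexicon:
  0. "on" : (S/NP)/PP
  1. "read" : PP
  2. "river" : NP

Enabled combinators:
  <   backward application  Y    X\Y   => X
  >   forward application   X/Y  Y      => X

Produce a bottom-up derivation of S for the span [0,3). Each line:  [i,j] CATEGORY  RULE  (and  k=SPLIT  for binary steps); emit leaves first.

[0,1] (S/NP)/PP  lex  "on"
[1,2] PP  lex  "read"
[0,2] S/NP  >  k=1
[2,3] NP  lex  "river"
[0,3] S  >  k=2

[0,3] S   >
  [0,2] S/NP   >
    [0,1] "on" : (S/NP)/PP
    [1,2] "read" : PP
  [2,3] "river" : NP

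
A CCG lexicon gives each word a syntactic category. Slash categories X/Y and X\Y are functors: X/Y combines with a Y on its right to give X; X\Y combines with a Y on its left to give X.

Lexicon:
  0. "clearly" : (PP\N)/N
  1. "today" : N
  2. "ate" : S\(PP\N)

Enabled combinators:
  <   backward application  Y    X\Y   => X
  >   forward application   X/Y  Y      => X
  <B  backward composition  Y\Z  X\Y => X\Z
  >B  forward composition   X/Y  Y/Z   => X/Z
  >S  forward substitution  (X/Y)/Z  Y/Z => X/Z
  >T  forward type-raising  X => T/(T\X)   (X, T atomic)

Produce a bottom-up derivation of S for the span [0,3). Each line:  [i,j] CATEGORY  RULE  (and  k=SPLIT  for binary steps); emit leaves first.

[0,1] (PP\N)/N  lex  "clearly"
[1,2] N  lex  "today"
[0,2] PP\N  >  k=1
[2,3] S\(PP\N)  lex  "ate"
[0,3] S  <  k=2

[0,3] S   <
  [0,2] PP\N   >
    [0,1] "clearly" : (PP\N)/N
    [1,2] "today" : N
  [2,3] "ate" : S\(PP\N)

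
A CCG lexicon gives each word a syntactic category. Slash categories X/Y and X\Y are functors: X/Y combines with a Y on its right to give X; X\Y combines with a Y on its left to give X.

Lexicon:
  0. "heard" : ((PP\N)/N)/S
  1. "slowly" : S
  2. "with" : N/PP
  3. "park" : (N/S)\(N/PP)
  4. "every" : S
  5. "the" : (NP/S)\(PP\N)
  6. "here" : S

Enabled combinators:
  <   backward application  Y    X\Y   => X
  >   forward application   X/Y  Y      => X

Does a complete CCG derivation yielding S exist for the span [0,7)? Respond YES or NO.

NO

((PP\N)/N)/S S N/PP (N/S)\(N/PP) S (NP/S)\(PP\N) S
CKY chart[0,7] = {NP}; S ∉ chart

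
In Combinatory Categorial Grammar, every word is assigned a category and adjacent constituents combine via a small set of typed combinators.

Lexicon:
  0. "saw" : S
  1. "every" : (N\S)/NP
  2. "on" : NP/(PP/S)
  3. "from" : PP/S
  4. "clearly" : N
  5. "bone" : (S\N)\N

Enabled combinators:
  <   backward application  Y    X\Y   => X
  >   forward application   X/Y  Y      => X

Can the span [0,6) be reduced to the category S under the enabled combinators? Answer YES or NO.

YES

[0,6] S   <
  [0,4] N   <
    [0,1] "saw" : S
    [1,4] N\S   >
      [1,2] "every" : (N\S)/NP
      [2,4] NP   >
        [2,3] "on" : NP/(PP/S)
        [3,4] "from" : PP/S
  [4,6] S\N   <
    [4,5] "clearly" : N
    [5,6] "bone" : (S\N)\N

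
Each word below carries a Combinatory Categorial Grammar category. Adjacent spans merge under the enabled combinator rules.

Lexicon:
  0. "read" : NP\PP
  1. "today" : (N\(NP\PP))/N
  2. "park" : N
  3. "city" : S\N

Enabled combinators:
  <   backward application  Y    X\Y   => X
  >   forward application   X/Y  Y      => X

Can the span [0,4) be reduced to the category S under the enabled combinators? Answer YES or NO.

YES

[0,4] S   <
  [0,3] N   <
    [0,1] "read" : NP\PP
    [1,3] N\(NP\PP)   >
      [1,2] "today" : (N\(NP\PP))/N
      [2,3] "park" : N
  [3,4] "city" : S\N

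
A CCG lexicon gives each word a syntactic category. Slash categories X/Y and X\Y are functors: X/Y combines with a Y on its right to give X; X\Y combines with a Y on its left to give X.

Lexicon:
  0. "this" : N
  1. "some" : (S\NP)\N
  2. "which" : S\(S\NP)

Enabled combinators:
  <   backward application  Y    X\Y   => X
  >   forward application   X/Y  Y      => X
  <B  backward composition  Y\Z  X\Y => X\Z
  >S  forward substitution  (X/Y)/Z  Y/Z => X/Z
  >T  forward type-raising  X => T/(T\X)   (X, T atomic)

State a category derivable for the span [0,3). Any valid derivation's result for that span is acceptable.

[0,3] S   <
  [0,2] S\NP   <
    [0,1] "this" : N
    [1,2] "some" : (S\NP)\N
  [2,3] "which" : S\(S\NP)

S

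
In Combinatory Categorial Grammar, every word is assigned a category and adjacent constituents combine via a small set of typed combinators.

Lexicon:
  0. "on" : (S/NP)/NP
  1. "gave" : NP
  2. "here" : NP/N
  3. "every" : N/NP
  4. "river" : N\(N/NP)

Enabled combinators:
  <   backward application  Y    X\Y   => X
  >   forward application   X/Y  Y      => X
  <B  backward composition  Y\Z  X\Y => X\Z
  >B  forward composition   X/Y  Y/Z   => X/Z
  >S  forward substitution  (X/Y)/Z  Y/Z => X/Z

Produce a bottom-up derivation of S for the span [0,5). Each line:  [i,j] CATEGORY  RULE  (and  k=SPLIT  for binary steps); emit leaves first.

[0,1] (S/NP)/NP  lex  "on"
[1,2] NP  lex  "gave"
[0,2] S/NP  >  k=1
[2,3] NP/N  lex  "here"
[3,4] N/NP  lex  "every"
[4,5] N\(N/NP)  lex  "river"
[3,5] N  <  k=4
[2,5] NP  >  k=3
[0,5] S  >  k=2

[0,5] S   >
  [0,2] S/NP   >
    [0,1] "on" : (S/NP)/NP
    [1,2] "gave" : NP
  [2,5] NP   >
    [2,3] "here" : NP/N
    [3,5] N   <
      [3,4] "every" : N/NP
      [4,5] "river" : N\(N/NP)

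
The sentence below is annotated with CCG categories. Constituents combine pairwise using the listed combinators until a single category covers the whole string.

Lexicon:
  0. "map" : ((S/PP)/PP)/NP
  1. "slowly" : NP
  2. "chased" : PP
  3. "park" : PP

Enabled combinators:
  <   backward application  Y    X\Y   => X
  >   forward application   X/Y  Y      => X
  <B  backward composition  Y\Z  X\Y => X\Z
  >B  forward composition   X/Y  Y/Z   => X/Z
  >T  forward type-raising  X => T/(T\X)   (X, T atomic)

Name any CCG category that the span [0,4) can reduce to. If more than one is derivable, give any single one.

S

[0,4] S   >
  [0,3] S/PP   >
    [0,2] (S/PP)/PP   >
      [0,1] "map" : ((S/PP)/PP)/NP
      [1,2] "slowly" : NP
    [2,3] "chased" : PP
  [3,4] "park" : PP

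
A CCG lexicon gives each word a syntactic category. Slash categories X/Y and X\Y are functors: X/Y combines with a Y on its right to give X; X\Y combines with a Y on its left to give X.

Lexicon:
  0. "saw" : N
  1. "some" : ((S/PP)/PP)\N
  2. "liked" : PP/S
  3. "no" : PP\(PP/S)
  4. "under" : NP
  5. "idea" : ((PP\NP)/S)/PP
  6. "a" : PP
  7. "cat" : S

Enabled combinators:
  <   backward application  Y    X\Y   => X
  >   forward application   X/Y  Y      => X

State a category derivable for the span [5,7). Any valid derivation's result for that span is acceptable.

[0,8] S   >
  [0,4] S/PP   >
    [0,2] (S/PP)/PP   <
      [0,1] "saw" : N
      [1,2] "some" : ((S/PP)/PP)\N
    [2,4] PP   <
      [2,3] "liked" : PP/S
      [3,4] "no" : PP\(PP/S)
  [4,8] PP   <
    [4,5] "under" : NP
    [5,8] PP\NP   >
      [5,7] (PP\NP)/S   >
        [5,6] "idea" : ((PP\NP)/S)/PP
        [6,7] "a" : PP
      [7,8] "cat" : S

(PP\NP)/S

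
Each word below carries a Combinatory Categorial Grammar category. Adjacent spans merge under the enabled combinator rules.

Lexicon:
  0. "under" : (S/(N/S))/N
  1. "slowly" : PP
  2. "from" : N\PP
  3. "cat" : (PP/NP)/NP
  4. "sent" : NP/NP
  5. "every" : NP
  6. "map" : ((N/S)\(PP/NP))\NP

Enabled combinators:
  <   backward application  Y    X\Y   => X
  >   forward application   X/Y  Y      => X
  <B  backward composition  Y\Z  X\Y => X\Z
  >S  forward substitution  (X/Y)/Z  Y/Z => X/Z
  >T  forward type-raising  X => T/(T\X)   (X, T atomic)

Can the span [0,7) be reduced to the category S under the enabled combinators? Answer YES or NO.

[0,7] S   >
  [0,3] S/(N/S)   >
    [0,1] "under" : (S/(N/S))/N
    [1,3] N   >
      [1,2] N/(N\PP)   >T
        [1,2] "slowly" : PP
      [2,3] "from" : N\PP
  [3,7] N/S   <
    [3,5] PP/NP   >S
      [3,4] "cat" : (PP/NP)/NP
      [4,5] "sent" : NP/NP
    [5,7] (N/S)\(PP/NP)   <
      [5,6] "every" : NP
      [6,7] "map" : ((N/S)\(PP/NP))\NP

YES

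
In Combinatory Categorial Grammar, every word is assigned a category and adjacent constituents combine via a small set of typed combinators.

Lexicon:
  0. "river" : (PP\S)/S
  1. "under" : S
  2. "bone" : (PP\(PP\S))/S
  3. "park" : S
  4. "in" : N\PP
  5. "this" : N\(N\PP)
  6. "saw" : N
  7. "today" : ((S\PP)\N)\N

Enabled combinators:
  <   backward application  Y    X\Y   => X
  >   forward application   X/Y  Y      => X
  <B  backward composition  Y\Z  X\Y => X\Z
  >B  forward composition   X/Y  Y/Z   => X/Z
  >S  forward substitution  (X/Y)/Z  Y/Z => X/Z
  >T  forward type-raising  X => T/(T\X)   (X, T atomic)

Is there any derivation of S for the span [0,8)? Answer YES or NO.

YES

[0,8] S   <
  [0,4] PP   <
    [0,2] PP\S   >
      [0,1] "river" : (PP\S)/S
      [1,2] "under" : S
    [2,4] PP\(PP\S)   >
      [2,3] "bone" : (PP\(PP\S))/S
      [3,4] "park" : S
  [4,8] S\PP   <
    [4,6] N   <
      [4,5] "in" : N\PP
      [5,6] "this" : N\(N\PP)
    [6,8] (S\PP)\N   <
      [6,7] "saw" : N
      [7,8] "today" : ((S\PP)\N)\N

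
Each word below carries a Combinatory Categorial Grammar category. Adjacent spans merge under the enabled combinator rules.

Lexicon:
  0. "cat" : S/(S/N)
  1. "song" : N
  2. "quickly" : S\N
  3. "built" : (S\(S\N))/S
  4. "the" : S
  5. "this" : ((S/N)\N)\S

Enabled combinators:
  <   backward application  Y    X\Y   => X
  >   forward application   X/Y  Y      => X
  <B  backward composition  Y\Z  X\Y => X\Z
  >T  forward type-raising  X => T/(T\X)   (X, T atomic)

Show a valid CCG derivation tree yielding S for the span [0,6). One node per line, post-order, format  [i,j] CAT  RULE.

[0,1] S/(S/N)  lex  "cat"
[1,2] N  lex  "song"
[2,3] S\N  lex  "quickly"
[3,4] (S\(S\N))/S  lex  "built"
[4,5] S  lex  "the"
[3,5] S\(S\N)  >  k=4
[2,5] S  <  k=3
[5,6] ((S/N)\N)\S  lex  "this"
[2,6] (S/N)\N  <  k=5
[1,6] S/N  <  k=2
[0,6] S  >  k=1

[0,6] S   >
  [0,1] "cat" : S/(S/N)
  [1,6] S/N   <
    [1,2] "song" : N
    [2,6] (S/N)\N   <
      [2,5] S   <
        [2,3] "quickly" : S\N
        [3,5] S\(S\N)   >
          [3,4] "built" : (S\(S\N))/S
          [4,5] "the" : S
      [5,6] "this" : ((S/N)\N)\S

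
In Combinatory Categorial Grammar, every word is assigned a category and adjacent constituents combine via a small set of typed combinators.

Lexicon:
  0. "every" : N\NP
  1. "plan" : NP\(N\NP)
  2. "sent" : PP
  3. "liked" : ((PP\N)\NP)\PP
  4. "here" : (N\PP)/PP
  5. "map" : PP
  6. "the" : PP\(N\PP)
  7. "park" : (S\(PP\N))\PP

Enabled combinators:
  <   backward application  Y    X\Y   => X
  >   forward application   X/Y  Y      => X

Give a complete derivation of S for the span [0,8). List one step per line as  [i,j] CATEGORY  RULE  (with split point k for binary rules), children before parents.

[0,8] S   <
  [0,4] PP\N   <
    [0,2] NP   <
      [0,1] "every" : N\NP
      [1,2] "plan" : NP\(N\NP)
    [2,4] (PP\N)\NP   <
      [2,3] "sent" : PP
      [3,4] "liked" : ((PP\N)\NP)\PP
  [4,8] S\(PP\N)   <
    [4,7] PP   <
      [4,6] N\PP   >
        [4,5] "here" : (N\PP)/PP
        [5,6] "map" : PP
      [6,7] "the" : PP\(N\PP)
    [7,8] "park" : (S\(PP\N))\PP

[0,1] N\NP  lex  "every"
[1,2] NP\(N\NP)  lex  "plan"
[0,2] NP  <  k=1
[2,3] PP  lex  "sent"
[3,4] ((PP\N)\NP)\PP  lex  "liked"
[2,4] (PP\N)\NP  <  k=3
[0,4] PP\N  <  k=2
[4,5] (N\PP)/PP  lex  "here"
[5,6] PP  lex  "map"
[4,6] N\PP  >  k=5
[6,7] PP\(N\PP)  lex  "the"
[4,7] PP  <  k=6
[7,8] (S\(PP\N))\PP  lex  "park"
[4,8] S\(PP\N)  <  k=7
[0,8] S  <  k=4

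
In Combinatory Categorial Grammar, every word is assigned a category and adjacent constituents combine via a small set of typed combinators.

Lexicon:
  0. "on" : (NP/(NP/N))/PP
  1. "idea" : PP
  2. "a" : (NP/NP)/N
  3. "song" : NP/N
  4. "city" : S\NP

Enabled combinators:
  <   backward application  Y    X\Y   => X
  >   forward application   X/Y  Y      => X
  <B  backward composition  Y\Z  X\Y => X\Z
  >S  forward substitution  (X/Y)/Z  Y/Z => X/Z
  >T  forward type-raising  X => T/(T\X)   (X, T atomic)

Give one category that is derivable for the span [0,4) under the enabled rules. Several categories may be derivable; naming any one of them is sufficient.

[0,5] S   <
  [0,4] NP   >
    [0,2] NP/(NP/N)   >
      [0,1] "on" : (NP/(NP/N))/PP
      [1,2] "idea" : PP
    [2,4] NP/N   >S
      [2,3] "a" : (NP/NP)/N
      [3,4] "song" : NP/N
  [4,5] "city" : S\NP

NP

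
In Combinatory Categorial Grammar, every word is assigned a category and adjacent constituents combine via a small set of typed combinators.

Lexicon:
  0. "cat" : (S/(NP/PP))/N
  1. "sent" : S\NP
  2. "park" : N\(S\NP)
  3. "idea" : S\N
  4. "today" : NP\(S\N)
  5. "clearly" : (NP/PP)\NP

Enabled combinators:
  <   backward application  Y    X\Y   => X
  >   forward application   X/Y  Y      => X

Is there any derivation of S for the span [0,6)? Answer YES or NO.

[0,6] S   >
  [0,3] S/(NP/PP)   >
    [0,1] "cat" : (S/(NP/PP))/N
    [1,3] N   <
      [1,2] "sent" : S\NP
      [2,3] "park" : N\(S\NP)
  [3,6] NP/PP   <
    [3,5] NP   <
      [3,4] "idea" : S\N
      [4,5] "today" : NP\(S\N)
    [5,6] "clearly" : (NP/PP)\NP

YES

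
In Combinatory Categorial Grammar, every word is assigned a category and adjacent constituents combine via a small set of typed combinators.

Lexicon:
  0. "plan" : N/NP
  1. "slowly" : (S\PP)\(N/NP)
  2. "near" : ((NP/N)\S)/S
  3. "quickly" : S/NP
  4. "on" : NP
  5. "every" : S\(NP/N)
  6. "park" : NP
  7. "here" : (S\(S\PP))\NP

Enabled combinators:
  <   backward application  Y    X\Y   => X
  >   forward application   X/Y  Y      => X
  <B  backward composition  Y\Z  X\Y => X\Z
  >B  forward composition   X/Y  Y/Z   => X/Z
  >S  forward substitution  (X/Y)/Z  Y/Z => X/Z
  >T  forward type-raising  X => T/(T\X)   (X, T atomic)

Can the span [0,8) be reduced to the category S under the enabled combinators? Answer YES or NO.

YES

[0,8] S   <
  [0,6] S\PP   <B
    [0,2] S\PP   <
      [0,1] "plan" : N/NP
      [1,2] "slowly" : (S\PP)\(N/NP)
    [2,6] S\S   <B
      [2,5] (NP/N)\S   >
        [2,3] "near" : ((NP/N)\S)/S
        [3,5] S   >
          [3,4] "quickly" : S/NP
          [4,5] "on" : NP
      [5,6] "every" : S\(NP/N)
  [6,8] S\(S\PP)   <
    [6,7] "park" : NP
    [7,8] "here" : (S\(S\PP))\NP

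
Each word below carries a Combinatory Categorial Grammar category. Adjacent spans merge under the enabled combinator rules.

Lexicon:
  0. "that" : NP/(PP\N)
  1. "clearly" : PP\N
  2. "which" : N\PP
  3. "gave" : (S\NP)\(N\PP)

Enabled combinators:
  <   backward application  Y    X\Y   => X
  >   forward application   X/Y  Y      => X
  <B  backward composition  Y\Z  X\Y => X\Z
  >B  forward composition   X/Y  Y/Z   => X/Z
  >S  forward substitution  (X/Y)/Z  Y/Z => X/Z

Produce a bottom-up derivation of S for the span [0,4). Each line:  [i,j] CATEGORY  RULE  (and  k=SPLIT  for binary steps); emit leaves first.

[0,4] S   <
  [0,2] NP   >
    [0,1] "that" : NP/(PP\N)
    [1,2] "clearly" : PP\N
  [2,4] S\NP   <
    [2,3] "which" : N\PP
    [3,4] "gave" : (S\NP)\(N\PP)

[0,1] NP/(PP\N)  lex  "that"
[1,2] PP\N  lex  "clearly"
[0,2] NP  >  k=1
[2,3] N\PP  lex  "which"
[3,4] (S\NP)\(N\PP)  lex  "gave"
[2,4] S\NP  <  k=3
[0,4] S  <  k=2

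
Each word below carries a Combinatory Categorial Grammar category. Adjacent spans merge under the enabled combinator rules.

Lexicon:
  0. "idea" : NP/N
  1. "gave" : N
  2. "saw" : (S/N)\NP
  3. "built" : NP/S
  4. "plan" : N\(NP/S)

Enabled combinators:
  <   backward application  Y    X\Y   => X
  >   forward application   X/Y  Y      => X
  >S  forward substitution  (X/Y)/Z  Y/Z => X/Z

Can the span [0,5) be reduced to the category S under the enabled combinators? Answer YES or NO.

[0,5] S   >
  [0,3] S/N   <
    [0,2] NP   >
      [0,1] "idea" : NP/N
      [1,2] "gave" : N
    [2,3] "saw" : (S/N)\NP
  [3,5] N   <
    [3,4] "built" : NP/S
    [4,5] "plan" : N\(NP/S)

YES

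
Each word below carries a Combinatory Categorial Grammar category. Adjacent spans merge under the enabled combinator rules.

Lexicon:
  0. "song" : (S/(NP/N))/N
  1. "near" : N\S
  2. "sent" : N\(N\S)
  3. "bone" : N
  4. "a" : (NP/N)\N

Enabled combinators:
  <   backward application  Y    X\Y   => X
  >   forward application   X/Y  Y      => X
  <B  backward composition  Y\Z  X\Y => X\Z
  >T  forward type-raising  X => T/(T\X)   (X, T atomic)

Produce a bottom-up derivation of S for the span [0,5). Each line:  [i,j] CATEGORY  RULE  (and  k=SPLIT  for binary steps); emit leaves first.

[0,1] (S/(NP/N))/N  lex  "song"
[1,2] N\S  lex  "near"
[2,3] N\(N\S)  lex  "sent"
[1,3] N  <  k=2
[0,3] S/(NP/N)  >  k=1
[3,4] N  lex  "bone"
[4,5] (NP/N)\N  lex  "a"
[3,5] NP/N  <  k=4
[0,5] S  >  k=3

[0,5] S   >
  [0,3] S/(NP/N)   >
    [0,1] "song" : (S/(NP/N))/N
    [1,3] N   <
      [1,2] "near" : N\S
      [2,3] "sent" : N\(N\S)
  [3,5] NP/N   <
    [3,4] "bone" : N
    [4,5] "a" : (NP/N)\N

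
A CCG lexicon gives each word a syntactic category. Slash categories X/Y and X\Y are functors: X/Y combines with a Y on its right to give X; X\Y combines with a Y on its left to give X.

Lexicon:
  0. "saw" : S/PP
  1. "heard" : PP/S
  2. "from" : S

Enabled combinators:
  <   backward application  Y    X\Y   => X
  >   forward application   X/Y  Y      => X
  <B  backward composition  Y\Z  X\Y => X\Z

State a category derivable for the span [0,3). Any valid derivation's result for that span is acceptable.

[0,3] S   >
  [0,1] "saw" : S/PP
  [1,3] PP   >
    [1,2] "heard" : PP/S
    [2,3] "from" : S

S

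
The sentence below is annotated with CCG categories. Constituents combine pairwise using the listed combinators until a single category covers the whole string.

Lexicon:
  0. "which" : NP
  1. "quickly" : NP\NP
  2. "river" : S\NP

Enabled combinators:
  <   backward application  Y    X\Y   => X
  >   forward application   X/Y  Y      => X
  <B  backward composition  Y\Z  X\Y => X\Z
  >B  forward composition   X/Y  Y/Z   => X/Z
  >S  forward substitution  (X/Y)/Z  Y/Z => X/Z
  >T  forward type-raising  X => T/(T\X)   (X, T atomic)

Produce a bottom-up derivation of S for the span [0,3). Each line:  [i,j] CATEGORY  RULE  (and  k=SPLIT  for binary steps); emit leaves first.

[0,3] S   <
  [0,1] "which" : NP
  [1,3] S\NP   <B
    [1,2] "quickly" : NP\NP
    [2,3] "river" : S\NP

[0,1] NP  lex  "which"
[1,2] NP\NP  lex  "quickly"
[2,3] S\NP  lex  "river"
[1,3] S\NP  <B  k=2
[0,3] S  <  k=1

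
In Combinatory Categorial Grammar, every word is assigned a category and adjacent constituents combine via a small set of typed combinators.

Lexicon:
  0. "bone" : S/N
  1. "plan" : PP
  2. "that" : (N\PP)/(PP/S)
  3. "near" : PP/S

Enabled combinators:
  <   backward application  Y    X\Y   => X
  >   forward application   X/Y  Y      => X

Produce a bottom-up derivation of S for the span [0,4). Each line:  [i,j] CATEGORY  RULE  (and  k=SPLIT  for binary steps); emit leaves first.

[0,1] S/N  lex  "bone"
[1,2] PP  lex  "plan"
[2,3] (N\PP)/(PP/S)  lex  "that"
[3,4] PP/S  lex  "near"
[2,4] N\PP  >  k=3
[1,4] N  <  k=2
[0,4] S  >  k=1

[0,4] S   >
  [0,1] "bone" : S/N
  [1,4] N   <
    [1,2] "plan" : PP
    [2,4] N\PP   >
      [2,3] "that" : (N\PP)/(PP/S)
      [3,4] "near" : PP/S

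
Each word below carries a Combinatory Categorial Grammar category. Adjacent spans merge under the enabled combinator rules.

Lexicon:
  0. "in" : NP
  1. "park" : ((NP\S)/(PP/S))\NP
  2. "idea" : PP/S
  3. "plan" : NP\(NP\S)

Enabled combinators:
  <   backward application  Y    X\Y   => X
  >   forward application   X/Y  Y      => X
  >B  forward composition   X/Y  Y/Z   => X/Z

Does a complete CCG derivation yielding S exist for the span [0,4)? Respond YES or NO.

NP ((NP\S)/(PP/S))\NP PP/S NP\(NP\S)
CKY chart[0,4] = {NP}; S ∉ chart

NO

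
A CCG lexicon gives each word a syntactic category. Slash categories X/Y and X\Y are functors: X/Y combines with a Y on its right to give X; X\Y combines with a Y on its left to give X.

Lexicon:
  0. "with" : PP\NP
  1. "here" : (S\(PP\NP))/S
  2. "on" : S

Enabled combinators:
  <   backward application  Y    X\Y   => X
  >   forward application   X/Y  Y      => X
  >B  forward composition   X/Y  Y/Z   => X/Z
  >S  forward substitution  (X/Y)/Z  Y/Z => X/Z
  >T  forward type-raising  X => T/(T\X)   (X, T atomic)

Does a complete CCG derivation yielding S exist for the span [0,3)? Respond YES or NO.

[0,3] S   <
  [0,1] "with" : PP\NP
  [1,3] S\(PP\NP)   >
    [1,2] "here" : (S\(PP\NP))/S
    [2,3] "on" : S

YES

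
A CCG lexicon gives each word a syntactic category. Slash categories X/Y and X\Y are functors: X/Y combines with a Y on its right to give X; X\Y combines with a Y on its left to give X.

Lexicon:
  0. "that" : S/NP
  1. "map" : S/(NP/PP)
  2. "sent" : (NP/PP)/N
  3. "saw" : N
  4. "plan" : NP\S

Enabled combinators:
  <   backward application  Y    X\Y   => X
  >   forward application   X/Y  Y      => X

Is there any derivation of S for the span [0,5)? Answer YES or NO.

YES

[0,5] S   >
  [0,1] "that" : S/NP
  [1,5] NP   <
    [1,4] S   >
      [1,2] "map" : S/(NP/PP)
      [2,4] NP/PP   >
        [2,3] "sent" : (NP/PP)/N
        [3,4] "saw" : N
    [4,5] "plan" : NP\S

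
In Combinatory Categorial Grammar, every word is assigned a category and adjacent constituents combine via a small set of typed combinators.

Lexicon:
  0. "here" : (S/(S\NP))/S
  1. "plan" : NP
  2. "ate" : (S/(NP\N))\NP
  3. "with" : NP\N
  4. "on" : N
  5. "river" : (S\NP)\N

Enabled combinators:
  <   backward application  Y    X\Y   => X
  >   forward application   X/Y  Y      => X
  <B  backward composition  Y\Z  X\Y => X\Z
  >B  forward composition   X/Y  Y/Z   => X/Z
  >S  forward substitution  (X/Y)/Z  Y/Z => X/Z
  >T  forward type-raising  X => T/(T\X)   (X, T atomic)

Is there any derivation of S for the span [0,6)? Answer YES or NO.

YES

[0,6] S   >
  [0,4] S/(S\NP)   >
    [0,1] "here" : (S/(S\NP))/S
    [1,4] S   >
      [1,3] S/(NP\N)   <
        [1,2] "plan" : NP
        [2,3] "ate" : (S/(NP\N))\NP
      [3,4] "with" : NP\N
  [4,6] S\NP   <
    [4,5] "on" : N
    [5,6] "river" : (S\NP)\N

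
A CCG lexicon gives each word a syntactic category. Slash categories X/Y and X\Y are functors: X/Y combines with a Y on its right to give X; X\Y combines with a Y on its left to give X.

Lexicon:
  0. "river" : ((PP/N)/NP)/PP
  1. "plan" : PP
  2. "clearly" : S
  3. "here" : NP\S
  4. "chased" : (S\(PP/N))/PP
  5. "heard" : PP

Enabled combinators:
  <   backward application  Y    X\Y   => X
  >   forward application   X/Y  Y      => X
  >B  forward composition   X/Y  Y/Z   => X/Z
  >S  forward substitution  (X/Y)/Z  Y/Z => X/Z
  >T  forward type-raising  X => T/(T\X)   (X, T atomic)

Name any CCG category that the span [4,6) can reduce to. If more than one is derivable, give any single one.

S\(PP/N)

[0,6] S   <
  [0,4] PP/N   >
    [0,2] (PP/N)/NP   >
      [0,1] "river" : ((PP/N)/NP)/PP
      [1,2] "plan" : PP
    [2,4] NP   <
      [2,3] "clearly" : S
      [3,4] "here" : NP\S
  [4,6] S\(PP/N)   >
    [4,5] "chased" : (S\(PP/N))/PP
    [5,6] "heard" : PP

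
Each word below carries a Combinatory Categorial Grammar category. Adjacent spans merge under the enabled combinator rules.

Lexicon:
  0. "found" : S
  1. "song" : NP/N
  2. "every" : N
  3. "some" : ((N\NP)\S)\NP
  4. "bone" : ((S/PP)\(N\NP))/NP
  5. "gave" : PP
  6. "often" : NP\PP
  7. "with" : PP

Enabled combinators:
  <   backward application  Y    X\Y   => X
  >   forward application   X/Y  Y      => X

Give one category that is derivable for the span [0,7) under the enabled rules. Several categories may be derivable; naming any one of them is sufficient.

S/PP

[0,8] S   >
  [0,7] S/PP   <
    [0,4] N\NP   <
      [0,1] "found" : S
      [1,4] (N\NP)\S   <
        [1,3] NP   >
          [1,2] "song" : NP/N
          [2,3] "every" : N
        [3,4] "some" : ((N\NP)\S)\NP
    [4,7] (S/PP)\(N\NP)   >
      [4,5] "bone" : ((S/PP)\(N\NP))/NP
      [5,7] NP   <
        [5,6] "gave" : PP
        [6,7] "often" : NP\PP
  [7,8] "with" : PP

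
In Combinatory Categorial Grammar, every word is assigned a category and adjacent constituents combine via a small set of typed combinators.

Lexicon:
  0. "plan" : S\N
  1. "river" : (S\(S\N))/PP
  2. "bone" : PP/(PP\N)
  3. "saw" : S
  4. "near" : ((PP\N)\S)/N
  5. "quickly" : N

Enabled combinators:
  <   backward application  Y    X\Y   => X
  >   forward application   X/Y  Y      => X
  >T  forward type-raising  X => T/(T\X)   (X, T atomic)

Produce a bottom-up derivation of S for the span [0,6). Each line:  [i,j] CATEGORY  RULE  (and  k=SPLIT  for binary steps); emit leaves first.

[0,1] S\N  lex  "plan"
[1,2] (S\(S\N))/PP  lex  "river"
[2,3] PP/(PP\N)  lex  "bone"
[3,4] S  lex  "saw"
[4,5] ((PP\N)\S)/N  lex  "near"
[5,6] N  lex  "quickly"
[4,6] (PP\N)\S  >  k=5
[3,6] PP\N  <  k=4
[2,6] PP  >  k=3
[1,6] S\(S\N)  >  k=2
[0,6] S  <  k=1

[0,6] S   <
  [0,1] "plan" : S\N
  [1,6] S\(S\N)   >
    [1,2] "river" : (S\(S\N))/PP
    [2,6] PP   >
      [2,3] "bone" : PP/(PP\N)
      [3,6] PP\N   <
        [3,4] "saw" : S
        [4,6] (PP\N)\S   >
          [4,5] "near" : ((PP\N)\S)/N
          [5,6] "quickly" : N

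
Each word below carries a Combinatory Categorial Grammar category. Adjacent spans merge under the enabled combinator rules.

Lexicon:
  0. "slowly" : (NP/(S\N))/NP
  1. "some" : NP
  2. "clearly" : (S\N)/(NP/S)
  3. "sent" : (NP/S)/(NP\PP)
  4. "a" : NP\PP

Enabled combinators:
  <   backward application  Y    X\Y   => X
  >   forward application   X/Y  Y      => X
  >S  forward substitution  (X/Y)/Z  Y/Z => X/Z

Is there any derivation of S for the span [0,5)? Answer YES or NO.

NO

(NP/(S\N))/NP NP (S\N)/(NP/S) (NP/S)/(NP\PP) NP\PP
CKY chart[0,5] = {NP}; S ∉ chart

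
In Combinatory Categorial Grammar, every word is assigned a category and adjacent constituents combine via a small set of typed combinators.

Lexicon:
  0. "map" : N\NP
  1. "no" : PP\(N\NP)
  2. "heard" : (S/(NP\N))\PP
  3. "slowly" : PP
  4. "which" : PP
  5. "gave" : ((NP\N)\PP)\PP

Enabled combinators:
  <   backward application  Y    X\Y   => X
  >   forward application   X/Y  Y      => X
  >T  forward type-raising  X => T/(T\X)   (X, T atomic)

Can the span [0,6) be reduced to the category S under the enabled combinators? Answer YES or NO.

[0,6] S   >
  [0,3] S/(NP\N)   <
    [0,2] PP   <
      [0,1] "map" : N\NP
      [1,2] "no" : PP\(N\NP)
    [2,3] "heard" : (S/(NP\N))\PP
  [3,6] NP\N   <
    [3,4] "slowly" : PP
    [4,6] (NP\N)\PP   <
      [4,5] "which" : PP
      [5,6] "gave" : ((NP\N)\PP)\PP

YES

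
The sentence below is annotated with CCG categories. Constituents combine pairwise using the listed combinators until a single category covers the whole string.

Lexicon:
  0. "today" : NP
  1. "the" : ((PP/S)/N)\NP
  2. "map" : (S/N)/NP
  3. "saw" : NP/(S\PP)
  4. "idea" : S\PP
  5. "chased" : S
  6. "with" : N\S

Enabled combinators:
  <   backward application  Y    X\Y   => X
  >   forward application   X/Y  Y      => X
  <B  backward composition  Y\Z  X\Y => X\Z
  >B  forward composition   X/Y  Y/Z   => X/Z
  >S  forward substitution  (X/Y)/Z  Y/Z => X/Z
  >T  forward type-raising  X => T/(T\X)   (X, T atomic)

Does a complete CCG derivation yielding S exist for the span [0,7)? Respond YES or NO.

NP ((PP/S)/N)\NP (S/N)/NP NP/(S\PP) S\PP S N\S
CKY chart[0,7] = {(PP/S)/(N\S), N/(N\PP), NP/(NP\PP), PP, PP/(N\N), PP/(PP\PP), S/(S\PP)}; S ∉ chart

NO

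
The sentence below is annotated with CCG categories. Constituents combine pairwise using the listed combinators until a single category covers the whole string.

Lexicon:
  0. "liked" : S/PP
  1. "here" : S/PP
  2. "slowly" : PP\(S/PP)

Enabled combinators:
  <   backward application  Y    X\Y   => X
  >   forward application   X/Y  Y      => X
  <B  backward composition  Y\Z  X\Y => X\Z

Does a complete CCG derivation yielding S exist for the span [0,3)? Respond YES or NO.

YES

[0,3] S   >
  [0,1] "liked" : S/PP
  [1,3] PP   <
    [1,2] "here" : S/PP
    [2,3] "slowly" : PP\(S/PP)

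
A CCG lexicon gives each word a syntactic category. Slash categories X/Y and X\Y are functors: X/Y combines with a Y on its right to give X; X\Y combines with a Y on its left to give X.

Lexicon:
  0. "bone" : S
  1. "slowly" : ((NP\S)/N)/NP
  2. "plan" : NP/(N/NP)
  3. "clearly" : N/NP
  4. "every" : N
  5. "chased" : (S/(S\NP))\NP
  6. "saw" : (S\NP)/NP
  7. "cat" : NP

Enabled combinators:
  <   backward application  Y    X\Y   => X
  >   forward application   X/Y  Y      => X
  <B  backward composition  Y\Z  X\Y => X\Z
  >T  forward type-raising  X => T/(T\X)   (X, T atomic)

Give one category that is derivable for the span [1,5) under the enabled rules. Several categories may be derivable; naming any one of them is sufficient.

NP\S

[0,8] S   >
  [0,6] S/(S\NP)   <
    [0,5] NP   <
      [0,1] "bone" : S
      [1,5] NP\S   >
        [1,4] (NP\S)/N   >
          [1,2] "slowly" : ((NP\S)/N)/NP
          [2,4] NP   >
            [2,3] "plan" : NP/(N/NP)
            [3,4] "clearly" : N/NP
        [4,5] "every" : N
    [5,6] "chased" : (S/(S\NP))\NP
  [6,8] S\NP   >
    [6,7] "saw" : (S\NP)/NP
    [7,8] "cat" : NP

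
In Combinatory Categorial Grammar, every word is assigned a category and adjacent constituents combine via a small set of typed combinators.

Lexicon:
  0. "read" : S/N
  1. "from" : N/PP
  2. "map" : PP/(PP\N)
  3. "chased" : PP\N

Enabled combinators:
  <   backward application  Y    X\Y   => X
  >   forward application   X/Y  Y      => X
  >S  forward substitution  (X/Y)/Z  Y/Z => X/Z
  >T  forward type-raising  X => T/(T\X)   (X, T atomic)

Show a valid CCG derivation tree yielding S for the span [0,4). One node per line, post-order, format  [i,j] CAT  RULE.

[0,4] S   >
  [0,1] "read" : S/N
  [1,4] N   >
    [1,2] "from" : N/PP
    [2,4] PP   >
      [2,3] "map" : PP/(PP\N)
      [3,4] "chased" : PP\N

[0,1] S/N  lex  "read"
[1,2] N/PP  lex  "from"
[2,3] PP/(PP\N)  lex  "map"
[3,4] PP\N  lex  "chased"
[2,4] PP  >  k=3
[1,4] N  >  k=2
[0,4] S  >  k=1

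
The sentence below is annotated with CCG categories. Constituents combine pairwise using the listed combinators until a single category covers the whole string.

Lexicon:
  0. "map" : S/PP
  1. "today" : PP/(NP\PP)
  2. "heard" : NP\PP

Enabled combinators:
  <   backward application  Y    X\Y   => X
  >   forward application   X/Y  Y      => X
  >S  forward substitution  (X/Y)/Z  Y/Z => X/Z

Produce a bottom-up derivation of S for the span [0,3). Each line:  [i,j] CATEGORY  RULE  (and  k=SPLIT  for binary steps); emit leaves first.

[0,1] S/PP  lex  "map"
[1,2] PP/(NP\PP)  lex  "today"
[2,3] NP\PP  lex  "heard"
[1,3] PP  >  k=2
[0,3] S  >  k=1

[0,3] S   >
  [0,1] "map" : S/PP
  [1,3] PP   >
    [1,2] "today" : PP/(NP\PP)
    [2,3] "heard" : NP\PP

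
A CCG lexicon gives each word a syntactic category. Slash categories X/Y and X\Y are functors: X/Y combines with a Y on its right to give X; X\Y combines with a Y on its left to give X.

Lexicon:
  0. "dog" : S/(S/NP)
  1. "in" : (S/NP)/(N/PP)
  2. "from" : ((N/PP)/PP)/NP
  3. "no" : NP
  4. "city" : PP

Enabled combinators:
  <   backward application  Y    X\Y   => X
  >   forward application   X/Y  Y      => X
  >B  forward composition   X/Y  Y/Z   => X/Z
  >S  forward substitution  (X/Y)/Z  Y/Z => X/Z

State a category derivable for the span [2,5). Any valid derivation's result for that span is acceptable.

[0,5] S   >
  [0,1] "dog" : S/(S/NP)
  [1,5] S/NP   >
    [1,2] "in" : (S/NP)/(N/PP)
    [2,5] N/PP   >
      [2,4] (N/PP)/PP   >
        [2,3] "from" : ((N/PP)/PP)/NP
        [3,4] "no" : NP
      [4,5] "city" : PP

N/PP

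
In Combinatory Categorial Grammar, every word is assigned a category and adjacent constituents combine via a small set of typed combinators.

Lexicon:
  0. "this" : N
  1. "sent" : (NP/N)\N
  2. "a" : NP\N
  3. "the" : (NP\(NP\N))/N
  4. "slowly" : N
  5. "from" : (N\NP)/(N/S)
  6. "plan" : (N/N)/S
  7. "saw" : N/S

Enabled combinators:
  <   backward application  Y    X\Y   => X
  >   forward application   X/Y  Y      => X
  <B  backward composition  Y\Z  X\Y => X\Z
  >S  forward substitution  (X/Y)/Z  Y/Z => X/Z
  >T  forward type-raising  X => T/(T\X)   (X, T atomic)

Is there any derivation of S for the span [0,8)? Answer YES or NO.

NO

N (NP/N)\N NP\N (NP\(NP\N))/N N (N\NP)/(N/S) (N/N)/S N/S
CKY chart[0,8] = {N/(N\NP), NP, NP/(NP\NP), PP/(PP\NP), S/(S\NP)}; S ∉ chart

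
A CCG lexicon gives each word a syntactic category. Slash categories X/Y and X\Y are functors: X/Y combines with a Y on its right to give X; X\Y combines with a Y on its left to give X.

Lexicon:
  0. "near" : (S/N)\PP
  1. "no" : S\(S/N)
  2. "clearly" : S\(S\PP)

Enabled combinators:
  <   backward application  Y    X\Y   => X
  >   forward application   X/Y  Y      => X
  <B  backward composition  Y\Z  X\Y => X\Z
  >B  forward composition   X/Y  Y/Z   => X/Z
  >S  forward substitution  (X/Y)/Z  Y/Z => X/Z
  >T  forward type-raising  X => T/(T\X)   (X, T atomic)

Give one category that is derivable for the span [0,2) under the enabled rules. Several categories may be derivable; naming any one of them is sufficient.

S\PP

[0,3] S   <
  [0,2] S\PP   <B
    [0,1] "near" : (S/N)\PP
    [1,2] "no" : S\(S/N)
  [2,3] "clearly" : S\(S\PP)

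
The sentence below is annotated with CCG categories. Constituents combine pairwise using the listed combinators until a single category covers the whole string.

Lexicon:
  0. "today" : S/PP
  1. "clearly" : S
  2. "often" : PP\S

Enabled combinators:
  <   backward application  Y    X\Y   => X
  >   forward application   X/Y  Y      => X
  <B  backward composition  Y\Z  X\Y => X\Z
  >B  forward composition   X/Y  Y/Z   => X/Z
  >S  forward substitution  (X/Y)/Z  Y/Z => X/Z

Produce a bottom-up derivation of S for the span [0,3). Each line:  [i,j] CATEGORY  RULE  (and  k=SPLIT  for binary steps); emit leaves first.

[0,3] S   >
  [0,1] "today" : S/PP
  [1,3] PP   <
    [1,2] "clearly" : S
    [2,3] "often" : PP\S

[0,1] S/PP  lex  "today"
[1,2] S  lex  "clearly"
[2,3] PP\S  lex  "often"
[1,3] PP  <  k=2
[0,3] S  >  k=1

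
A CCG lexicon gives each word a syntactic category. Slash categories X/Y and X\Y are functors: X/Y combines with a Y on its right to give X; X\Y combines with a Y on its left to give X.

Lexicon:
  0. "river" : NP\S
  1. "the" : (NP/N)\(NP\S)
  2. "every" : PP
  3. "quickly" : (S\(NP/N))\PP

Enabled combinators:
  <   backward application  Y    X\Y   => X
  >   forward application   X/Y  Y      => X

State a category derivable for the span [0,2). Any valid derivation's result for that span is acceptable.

NP/N

[0,4] S   <
  [0,2] NP/N   <
    [0,1] "river" : NP\S
    [1,2] "the" : (NP/N)\(NP\S)
  [2,4] S\(NP/N)   <
    [2,3] "every" : PP
    [3,4] "quickly" : (S\(NP/N))\PP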